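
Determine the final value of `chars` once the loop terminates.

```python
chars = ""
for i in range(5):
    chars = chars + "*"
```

Let's trace through this code step by step.

Initialize: chars = ''
Entering loop: for i in range(5):
After iteration 1: i = 0, chars = '*'
After iteration 2: i = 1, chars = '**'
After iteration 3: i = 2, chars = '***'
After iteration 4: i = 3, chars = '****'
After iteration 5: i = 4, chars = '*****'
Loop ends.

Final answer: '*****'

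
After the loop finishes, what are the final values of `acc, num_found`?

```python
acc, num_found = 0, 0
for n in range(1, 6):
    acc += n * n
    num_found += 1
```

Let's trace through this code step by step.

Initialize: acc = 0
Initialize: num_found = 0
Entering loop: for n in range(1, 6):
After iteration 1: n = 1, acc = 1, num_found = 1
After iteration 2: n = 2, acc = 5, num_found = 2
After iteration 3: n = 3, acc = 14, num_found = 3
After iteration 4: n = 4, acc = 30, num_found = 4
After iteration 5: n = 5, acc = 55, num_found = 5
Loop ends.

Final answer: 55, 5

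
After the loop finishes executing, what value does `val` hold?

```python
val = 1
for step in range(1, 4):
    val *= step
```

Let's trace through this code step by step.

Initialize: val = 1
Entering loop: for step in range(1, 4):
After iteration 1: step = 1, val = 1
After iteration 2: step = 2, val = 2
After iteration 3: step = 3, val = 6
Loop ends.

Final answer: 6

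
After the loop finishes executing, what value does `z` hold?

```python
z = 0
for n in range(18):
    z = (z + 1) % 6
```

Let's trace through this code step by step.

Initialize: z = 0
Entering loop: for n in range(18):
After iteration 1: n = 0, z = 1
After iteration 2: n = 1, z = 2
After iteration 3: n = 2, z = 3
After iteration 4: n = 3, z = 4
After iteration 5: n = 4, z = 5
After iteration 6: n = 5, z = 0
After iteration 7: n = 6, z = 1
After iteration 8: n = 7, z = 2
After iteration 9: n = 8, z = 3
After iteration 10: n = 9, z = 4
After iteration 11: n = 10, z = 5
After iteration 12: n = 11, z = 0
After iteration 13: n = 12, z = 1
After iteration 14: n = 13, z = 2
After iteration 15: n = 14, z = 3
After iteration 16: n = 15, z = 4
After iteration 17: n = 16, z = 5
After iteration 18: n = 17, z = 0
Loop ends.

Final answer: 0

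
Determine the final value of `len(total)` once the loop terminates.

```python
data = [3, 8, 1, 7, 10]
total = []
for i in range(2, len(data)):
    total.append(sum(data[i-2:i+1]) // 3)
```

Let's trace through this code step by step.

Initialize: data = [3, 8, 1, 7, 10]
Initialize: total = []
Entering loop: for i in range(2, len(data)):
After iteration 1: i = 2, total = [4]
After iteration 2: i = 3, total = [4, 5]
After iteration 3: i = 4, total = [4, 5, 6]
Loop ends.
len(total) = 3

Final answer: 3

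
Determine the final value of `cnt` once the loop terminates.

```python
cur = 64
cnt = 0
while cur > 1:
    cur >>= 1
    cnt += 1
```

Let's trace through this code step by step.

Initialize: cur = 64
Initialize: cnt = 0
Entering loop: while cur > 1:
After iteration 1: cur = 32, cnt = 1
After iteration 2: cur = 16, cnt = 2
After iteration 3: cur = 8, cnt = 3
After iteration 4: cur = 4, cnt = 4
After iteration 5: cur = 2, cnt = 5
After iteration 6: cur = 1, cnt = 6
Loop ends.

Final answer: 6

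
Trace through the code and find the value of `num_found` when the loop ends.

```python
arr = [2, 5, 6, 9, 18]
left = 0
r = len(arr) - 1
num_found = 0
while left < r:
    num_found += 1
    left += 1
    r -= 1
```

Let's trace through this code step by step.

Initialize: arr = [2, 5, 6, 9, 18]
Initialize: left = 0
Initialize: r = 4
Initialize: num_found = 0
Entering loop: while left < r:
After iteration 1: left = 1, r = 3, num_found = 1
After iteration 2: left = 2, r = 2, num_found = 2
Loop ends.

Final answer: 2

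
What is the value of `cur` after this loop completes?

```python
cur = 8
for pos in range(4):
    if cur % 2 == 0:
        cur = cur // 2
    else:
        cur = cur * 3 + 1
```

Let's trace through this code step by step.

Initialize: cur = 8
Entering loop: for pos in range(4):
After iteration 1: pos = 0, cur = 4
After iteration 2: pos = 1, cur = 2
After iteration 3: pos = 2, cur = 1
After iteration 4: pos = 3, cur = 4
Loop ends.

Final answer: 4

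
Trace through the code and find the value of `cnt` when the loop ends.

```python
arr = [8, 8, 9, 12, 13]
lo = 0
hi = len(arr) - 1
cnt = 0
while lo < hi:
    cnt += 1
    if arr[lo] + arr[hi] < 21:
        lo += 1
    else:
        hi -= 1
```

Let's trace through this code step by step.

Initialize: arr = [8, 8, 9, 12, 13]
Initialize: lo = 0
Initialize: hi = 4
Initialize: cnt = 0
Entering loop: while lo < hi:
After iteration 1: lo = 0, hi = 3, cnt = 1
After iteration 2: lo = 1, hi = 3, cnt = 2
After iteration 3: lo = 2, hi = 3, cnt = 3
After iteration 4: lo = 2, hi = 2, cnt = 4
Loop ends.

Final answer: 4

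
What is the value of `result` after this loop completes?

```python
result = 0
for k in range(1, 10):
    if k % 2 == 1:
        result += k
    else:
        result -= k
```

Let's trace through this code step by step.

Initialize: result = 0
Entering loop: for k in range(1, 10):
After iteration 1: k = 1, result = 1
After iteration 2: k = 2, result = -1
After iteration 3: k = 3, result = 2
After iteration 4: k = 4, result = -2
After iteration 5: k = 5, result = 3
After iteration 6: k = 6, result = -3
After iteration 7: k = 7, result = 4
After iteration 8: k = 8, result = -4
After iteration 9: k = 9, result = 5
Loop ends.

Final answer: 5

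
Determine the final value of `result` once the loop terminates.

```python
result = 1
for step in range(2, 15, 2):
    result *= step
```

Let's trace through this code step by step.

Initialize: result = 1
Entering loop: for step in range(2, 15, 2):
After iteration 1: step = 2, result = 2
After iteration 2: step = 4, result = 8
After iteration 3: step = 6, result = 48
After iteration 4: step = 8, result = 384
After iteration 5: step = 10, result = 3840
After iteration 6: step = 12, result = 46080
After iteration 7: step = 14, result = 645120
Loop ends.

Final answer: 645120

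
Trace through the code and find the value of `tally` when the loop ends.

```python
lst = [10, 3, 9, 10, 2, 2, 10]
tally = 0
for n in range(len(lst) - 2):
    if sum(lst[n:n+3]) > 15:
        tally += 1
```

Let's trace through this code step by step.

Initialize: lst = [10, 3, 9, 10, 2, 2, 10]
Initialize: tally = 0
Entering loop: for n in range(len(lst) - 2):
After iteration 1: n = 0, tally = 1
After iteration 2: n = 1, tally = 2
After iteration 3: n = 2, tally = 3
After iteration 4: n = 3, tally = 3
After iteration 5: n = 4, tally = 3
Loop ends.

Final answer: 3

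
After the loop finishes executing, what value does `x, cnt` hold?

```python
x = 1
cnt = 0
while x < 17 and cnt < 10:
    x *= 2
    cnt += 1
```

Let's trace through this code step by step.

Initialize: x = 1
Initialize: cnt = 0
Entering loop: while x < 17 and cnt < 10:
After iteration 1: x = 2, cnt = 1
After iteration 2: x = 4, cnt = 2
After iteration 3: x = 8, cnt = 3
After iteration 4: x = 16, cnt = 4
After iteration 5: x = 32, cnt = 5
Loop ends.

Final answer: 32, 5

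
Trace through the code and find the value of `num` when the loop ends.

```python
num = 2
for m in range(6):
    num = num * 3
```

Let's trace through this code step by step.

Initialize: num = 2
Entering loop: for m in range(6):
After iteration 1: m = 0, num = 6
After iteration 2: m = 1, num = 18
After iteration 3: m = 2, num = 54
After iteration 4: m = 3, num = 162
After iteration 5: m = 4, num = 486
After iteration 6: m = 5, num = 1458
Loop ends.

Final answer: 1458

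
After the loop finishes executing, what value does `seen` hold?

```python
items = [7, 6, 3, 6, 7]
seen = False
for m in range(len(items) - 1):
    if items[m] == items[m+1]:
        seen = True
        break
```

Let's trace through this code step by step.

Initialize: items = [7, 6, 3, 6, 7]
Initialize: seen = False
Entering loop: for m in range(len(items) - 1):
After iteration 1: m = 0, seen = False
After iteration 2: m = 1, seen = False
After iteration 3: m = 2, seen = False
After iteration 4: m = 3, seen = False
Loop ends.

Final answer: False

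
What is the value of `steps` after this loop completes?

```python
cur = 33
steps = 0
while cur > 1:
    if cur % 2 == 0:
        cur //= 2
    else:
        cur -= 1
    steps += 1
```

Let's trace through this code step by step.

Initialize: cur = 33
Initialize: steps = 0
Entering loop: while cur > 1:
After iteration 1: cur = 32, steps = 1
After iteration 2: cur = 16, steps = 2
After iteration 3: cur = 8, steps = 3
After iteration 4: cur = 4, steps = 4
After iteration 5: cur = 2, steps = 5
After iteration 6: cur = 1, steps = 6
Loop ends.

Final answer: 6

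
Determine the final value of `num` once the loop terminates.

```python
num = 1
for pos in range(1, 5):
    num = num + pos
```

Let's trace through this code step by step.

Initialize: num = 1
Entering loop: for pos in range(1, 5):
After iteration 1: pos = 1, num = 2
After iteration 2: pos = 2, num = 4
After iteration 3: pos = 3, num = 7
After iteration 4: pos = 4, num = 11
Loop ends.

Final answer: 11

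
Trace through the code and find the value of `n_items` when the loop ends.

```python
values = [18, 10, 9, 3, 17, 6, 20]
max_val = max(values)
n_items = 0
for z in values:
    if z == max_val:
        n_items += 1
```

Let's trace through this code step by step.

Initialize: values = [18, 10, 9, 3, 17, 6, 20]
Initialize: max_val = 20
Initialize: n_items = 0
Entering loop: for z in values:
After iteration 1: z = 18, n_items = 0
After iteration 2: z = 10, n_items = 0
After iteration 3: z = 9, n_items = 0
After iteration 4: z = 3, n_items = 0
After iteration 5: z = 17, n_items = 0
After iteration 6: z = 6, n_items = 0
After iteration 7: z = 20, n_items = 1
Loop ends.

Final answer: 1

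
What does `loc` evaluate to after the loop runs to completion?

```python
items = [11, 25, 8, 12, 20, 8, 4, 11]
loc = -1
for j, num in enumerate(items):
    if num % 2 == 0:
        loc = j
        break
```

Let's trace through this code step by step.

Initialize: items = [11, 25, 8, 12, 20, 8, 4, 11]
Initialize: loc = -1
Entering loop: for j, num in enumerate(items):
After iteration 1: j = 0, num = 11, loc = -1
After iteration 2: j = 1, num = 25, loc = -1
After iteration 3: j = 2, num = 8, loc = 2
Loop ends.

Final answer: 2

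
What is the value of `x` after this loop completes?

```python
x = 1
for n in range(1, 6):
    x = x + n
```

Let's trace through this code step by step.

Initialize: x = 1
Entering loop: for n in range(1, 6):
After iteration 1: n = 1, x = 2
After iteration 2: n = 2, x = 4
After iteration 3: n = 3, x = 7
After iteration 4: n = 4, x = 11
After iteration 5: n = 5, x = 16
Loop ends.

Final answer: 16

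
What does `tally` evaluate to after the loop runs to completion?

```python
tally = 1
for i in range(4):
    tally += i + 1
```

Let's trace through this code step by step.

Initialize: tally = 1
Entering loop: for i in range(4):
After iteration 1: i = 0, tally = 2
After iteration 2: i = 1, tally = 4
After iteration 3: i = 2, tally = 7
After iteration 4: i = 3, tally = 11
Loop ends.

Final answer: 11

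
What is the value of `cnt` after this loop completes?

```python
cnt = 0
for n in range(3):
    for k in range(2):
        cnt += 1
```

Let's trace through this code step by step.

Initialize: cnt = 0
Entering loop: for n in range(3):
After iteration 1: n = 0, cnt = 2
After iteration 2: n = 1, cnt = 4
After iteration 3: n = 2, cnt = 6
Loop ends.

Final answer: 6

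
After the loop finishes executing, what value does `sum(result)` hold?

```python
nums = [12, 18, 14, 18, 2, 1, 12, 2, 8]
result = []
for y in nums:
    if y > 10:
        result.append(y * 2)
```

Let's trace through this code step by step.

Initialize: nums = [12, 18, 14, 18, 2, 1, 12, 2, 8]
Initialize: result = []
Entering loop: for y in nums:
After iteration 1: y = 12, result = [24]
After iteration 2: y = 18, result = [24, 36]
After iteration 3: y = 14, result = [24, 36, 28]
After iteration 4: y = 18, result = [24, 36, 28, 36]
After iteration 5: y = 2, result = [24, 36, 28, 36]
After iteration 6: y = 1, result = [24, 36, 28, 36]
After iteration 7: y = 12, result = [24, 36, 28, 36, 24]
After iteration 8: y = 2, result = [24, 36, 28, 36, 24]
After iteration 9: y = 8, result = [24, 36, 28, 36, 24]
Loop ends.
sum(result) = 148

Final answer: 148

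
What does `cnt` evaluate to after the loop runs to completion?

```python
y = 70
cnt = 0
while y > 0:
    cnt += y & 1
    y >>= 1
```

Let's trace through this code step by step.

Initialize: y = 70
Initialize: cnt = 0
Entering loop: while y > 0:
After iteration 1: y = 35, cnt = 0
After iteration 2: y = 17, cnt = 1
After iteration 3: y = 8, cnt = 2
After iteration 4: y = 4, cnt = 2
After iteration 5: y = 2, cnt = 2
After iteration 6: y = 1, cnt = 2
After iteration 7: y = 0, cnt = 3
Loop ends.

Final answer: 3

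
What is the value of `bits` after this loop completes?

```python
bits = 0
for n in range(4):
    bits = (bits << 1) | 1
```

Let's trace through this code step by step.

Initialize: bits = 0
Entering loop: for n in range(4):
After iteration 1: n = 0, bits = 1
After iteration 2: n = 1, bits = 3
After iteration 3: n = 2, bits = 7
After iteration 4: n = 3, bits = 15
Loop ends.

Final answer: 15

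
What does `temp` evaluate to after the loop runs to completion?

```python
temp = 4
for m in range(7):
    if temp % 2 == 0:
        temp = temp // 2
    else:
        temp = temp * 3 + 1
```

Let's trace through this code step by step.

Initialize: temp = 4
Entering loop: for m in range(7):
After iteration 1: m = 0, temp = 2
After iteration 2: m = 1, temp = 1
After iteration 3: m = 2, temp = 4
After iteration 4: m = 3, temp = 2
After iteration 5: m = 4, temp = 1
After iteration 6: m = 5, temp = 4
After iteration 7: m = 6, temp = 2
Loop ends.

Final answer: 2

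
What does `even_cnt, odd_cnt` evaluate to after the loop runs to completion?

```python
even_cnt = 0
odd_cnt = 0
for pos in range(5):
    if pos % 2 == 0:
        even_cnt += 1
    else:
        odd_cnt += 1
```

Let's trace through this code step by step.

Initialize: even_cnt = 0
Initialize: odd_cnt = 0
Entering loop: for pos in range(5):
After iteration 1: pos = 0, even_cnt = 1, odd_cnt = 0
After iteration 2: pos = 1, even_cnt = 1, odd_cnt = 1
After iteration 3: pos = 2, even_cnt = 2, odd_cnt = 1
After iteration 4: pos = 3, even_cnt = 2, odd_cnt = 2
After iteration 5: pos = 4, even_cnt = 3, odd_cnt = 2
Loop ends.

Final answer: 3, 2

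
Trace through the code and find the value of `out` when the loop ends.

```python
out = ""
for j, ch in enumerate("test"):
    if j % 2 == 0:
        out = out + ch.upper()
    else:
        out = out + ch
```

Let's trace through this code step by step.

Initialize: out = ''
Entering loop: for j, ch in enumerate("test"):
After iteration 1: j = 0, ch = 't', out = 'T'
After iteration 2: j = 1, ch = 'e', out = 'Te'
After iteration 3: j = 2, ch = 's', out = 'TeS'
After iteration 4: j = 3, ch = 't', out = 'TeSt'
Loop ends.

Final answer: 'TeSt'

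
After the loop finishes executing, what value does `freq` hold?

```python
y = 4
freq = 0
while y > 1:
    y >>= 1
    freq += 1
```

Let's trace through this code step by step.

Initialize: y = 4
Initialize: freq = 0
Entering loop: while y > 1:
After iteration 1: y = 2, freq = 1
After iteration 2: y = 1, freq = 2
Loop ends.

Final answer: 2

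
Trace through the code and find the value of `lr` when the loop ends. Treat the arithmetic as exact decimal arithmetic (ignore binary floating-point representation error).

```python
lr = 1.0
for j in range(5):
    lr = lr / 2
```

Let's trace through this code step by step.

Initialize: lr = 1.0
Entering loop: for j in range(5):
After iteration 1: j = 0, lr = 0.5
After iteration 2: j = 1, lr = 0.25
After iteration 3: j = 2, lr = 0.125
After iteration 4: j = 3, lr = 0.0625
After iteration 5: j = 4, lr = 0.03125
Loop ends.

Final answer: 0.03125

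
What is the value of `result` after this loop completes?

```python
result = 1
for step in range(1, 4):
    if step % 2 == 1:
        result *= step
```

Let's trace through this code step by step.

Initialize: result = 1
Entering loop: for step in range(1, 4):
After iteration 1: step = 1, result = 1
After iteration 2: step = 2, result = 1
After iteration 3: step = 3, result = 3
Loop ends.

Final answer: 3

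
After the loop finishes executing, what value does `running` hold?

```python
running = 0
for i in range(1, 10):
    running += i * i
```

Let's trace through this code step by step.

Initialize: running = 0
Entering loop: for i in range(1, 10):
After iteration 1: i = 1, running = 1
After iteration 2: i = 2, running = 5
After iteration 3: i = 3, running = 14
After iteration 4: i = 4, running = 30
After iteration 5: i = 5, running = 55
After iteration 6: i = 6, running = 91
After iteration 7: i = 7, running = 140
After iteration 8: i = 8, running = 204
After iteration 9: i = 9, running = 285
Loop ends.

Final answer: 285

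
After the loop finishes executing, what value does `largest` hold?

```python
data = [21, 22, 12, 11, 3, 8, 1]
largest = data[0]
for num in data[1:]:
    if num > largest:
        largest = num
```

Let's trace through this code step by step.

Initialize: data = [21, 22, 12, 11, 3, 8, 1]
Initialize: largest = 21
Entering loop: for num in data[1:]:
After iteration 1: num = 22, largest = 22
After iteration 2: num = 12, largest = 22
After iteration 3: num = 11, largest = 22
After iteration 4: num = 3, largest = 22
After iteration 5: num = 8, largest = 22
After iteration 6: num = 1, largest = 22
Loop ends.

Final answer: 22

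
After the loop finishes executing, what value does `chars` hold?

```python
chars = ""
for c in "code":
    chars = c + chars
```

Let's trace through this code step by step.

Initialize: chars = ''
Entering loop: for c in "code":
After iteration 1: c = 'c', chars = 'c'
After iteration 2: c = 'o', chars = 'oc'
After iteration 3: c = 'd', chars = 'doc'
After iteration 4: c = 'e', chars = 'edoc'
Loop ends.

Final answer: 'edoc'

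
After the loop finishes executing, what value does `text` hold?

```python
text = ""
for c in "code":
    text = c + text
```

Let's trace through this code step by step.

Initialize: text = ''
Entering loop: for c in "code":
After iteration 1: c = 'c', text = 'c'
After iteration 2: c = 'o', text = 'oc'
After iteration 3: c = 'd', text = 'doc'
After iteration 4: c = 'e', text = 'edoc'
Loop ends.

Final answer: 'edoc'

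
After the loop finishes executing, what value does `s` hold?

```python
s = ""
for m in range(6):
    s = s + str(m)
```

Let's trace through this code step by step.

Initialize: s = ''
Entering loop: for m in range(6):
After iteration 1: m = 0, s = '0'
After iteration 2: m = 1, s = '01'
After iteration 3: m = 2, s = '012'
After iteration 4: m = 3, s = '0123'
After iteration 5: m = 4, s = '01234'
After iteration 6: m = 5, s = '012345'
Loop ends.

Final answer: '012345'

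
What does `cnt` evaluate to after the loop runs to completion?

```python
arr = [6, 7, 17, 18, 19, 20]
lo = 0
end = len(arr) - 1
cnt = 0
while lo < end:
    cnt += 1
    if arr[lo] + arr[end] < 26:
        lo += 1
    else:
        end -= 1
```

Let's trace through this code step by step.

Initialize: arr = [6, 7, 17, 18, 19, 20]
Initialize: lo = 0
Initialize: end = 5
Initialize: cnt = 0
Entering loop: while lo < end:
After iteration 1: lo = 0, end = 4, cnt = 1
After iteration 2: lo = 1, end = 4, cnt = 2
After iteration 3: lo = 1, end = 3, cnt = 3
After iteration 4: lo = 2, end = 3, cnt = 4
After iteration 5: lo = 2, end = 2, cnt = 5
Loop ends.

Final answer: 5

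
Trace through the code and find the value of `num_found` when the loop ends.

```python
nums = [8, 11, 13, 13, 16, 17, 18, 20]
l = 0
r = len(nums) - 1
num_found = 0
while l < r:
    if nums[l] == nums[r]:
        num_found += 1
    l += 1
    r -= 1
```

Let's trace through this code step by step.

Initialize: nums = [8, 11, 13, 13, 16, 17, 18, 20]
Initialize: l = 0
Initialize: r = 7
Initialize: num_found = 0
Entering loop: while l < r:
After iteration 1: l = 1, r = 6, num_found = 0
After iteration 2: l = 2, r = 5, num_found = 0
After iteration 3: l = 3, r = 4, num_found = 0
After iteration 4: l = 4, r = 3, num_found = 0
Loop ends.

Final answer: 0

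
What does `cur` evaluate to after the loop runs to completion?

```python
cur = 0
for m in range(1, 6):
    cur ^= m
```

Let's trace through this code step by step.

Initialize: cur = 0
Entering loop: for m in range(1, 6):
After iteration 1: m = 1, cur = 1
After iteration 2: m = 2, cur = 3
After iteration 3: m = 3, cur = 0
After iteration 4: m = 4, cur = 4
After iteration 5: m = 5, cur = 1
Loop ends.

Final answer: 1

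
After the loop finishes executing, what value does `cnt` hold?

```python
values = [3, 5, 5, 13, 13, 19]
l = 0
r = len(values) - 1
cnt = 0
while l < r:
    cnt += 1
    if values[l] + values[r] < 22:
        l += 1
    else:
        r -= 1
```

Let's trace through this code step by step.

Initialize: values = [3, 5, 5, 13, 13, 19]
Initialize: l = 0
Initialize: r = 5
Initialize: cnt = 0
Entering loop: while l < r:
After iteration 1: l = 0, r = 4, cnt = 1
After iteration 2: l = 1, r = 4, cnt = 2
After iteration 3: l = 2, r = 4, cnt = 3
After iteration 4: l = 3, r = 4, cnt = 4
After iteration 5: l = 3, r = 3, cnt = 5
Loop ends.

Final answer: 5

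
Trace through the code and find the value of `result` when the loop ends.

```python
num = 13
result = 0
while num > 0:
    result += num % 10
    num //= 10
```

Let's trace through this code step by step.

Initialize: num = 13
Initialize: result = 0
Entering loop: while num > 0:
After iteration 1: num = 1, result = 3
After iteration 2: num = 0, result = 4
Loop ends.

Final answer: 4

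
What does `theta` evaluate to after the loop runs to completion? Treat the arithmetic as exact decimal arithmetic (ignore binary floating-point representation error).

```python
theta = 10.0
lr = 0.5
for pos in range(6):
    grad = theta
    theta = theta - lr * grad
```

Let's trace through this code step by step.

Initialize: theta = 10.0
Initialize: lr = 0.5
Entering loop: for pos in range(6):
After iteration 1: pos = 0, theta = 5.0, grad = 10.0
After iteration 2: pos = 1, theta = 2.5, grad = 5.0
After iteration 3: pos = 2, theta = 1.25, grad = 2.5
After iteration 4: pos = 3, theta = 0.625, grad = 1.25
After iteration 5: pos = 4, theta = 0.3125, grad = 0.625
After iteration 6: pos = 5, theta = 0.15625, grad = 0.3125
Loop ends.

Final answer: 0.15625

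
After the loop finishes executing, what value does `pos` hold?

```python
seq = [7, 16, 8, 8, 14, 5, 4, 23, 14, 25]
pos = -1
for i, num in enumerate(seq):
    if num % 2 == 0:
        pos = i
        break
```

Let's trace through this code step by step.

Initialize: seq = [7, 16, 8, 8, 14, 5, 4, 23, 14, 25]
Initialize: pos = -1
Entering loop: for i, num in enumerate(seq):
After iteration 1: i = 0, num = 7, pos = -1
After iteration 2: i = 1, num = 16, pos = 1
Loop ends.

Final answer: 1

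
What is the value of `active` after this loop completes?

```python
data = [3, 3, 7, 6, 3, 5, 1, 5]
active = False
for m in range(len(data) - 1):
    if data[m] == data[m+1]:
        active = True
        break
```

Let's trace through this code step by step.

Initialize: data = [3, 3, 7, 6, 3, 5, 1, 5]
Initialize: active = False
Entering loop: for m in range(len(data) - 1):
After iteration 1: m = 0, active = True
Loop ends.

Final answer: True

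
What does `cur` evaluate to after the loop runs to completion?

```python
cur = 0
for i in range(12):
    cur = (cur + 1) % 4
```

Let's trace through this code step by step.

Initialize: cur = 0
Entering loop: for i in range(12):
After iteration 1: i = 0, cur = 1
After iteration 2: i = 1, cur = 2
After iteration 3: i = 2, cur = 3
After iteration 4: i = 3, cur = 0
After iteration 5: i = 4, cur = 1
After iteration 6: i = 5, cur = 2
After iteration 7: i = 6, cur = 3
After iteration 8: i = 7, cur = 0
After iteration 9: i = 8, cur = 1
After iteration 10: i = 9, cur = 2
After iteration 11: i = 10, cur = 3
After iteration 12: i = 11, cur = 0
Loop ends.

Final answer: 0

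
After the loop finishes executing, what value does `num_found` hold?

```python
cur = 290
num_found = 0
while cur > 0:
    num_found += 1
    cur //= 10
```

Let's trace through this code step by step.

Initialize: cur = 290
Initialize: num_found = 0
Entering loop: while cur > 0:
After iteration 1: cur = 29, num_found = 1
After iteration 2: cur = 2, num_found = 2
After iteration 3: cur = 0, num_found = 3
Loop ends.

Final answer: 3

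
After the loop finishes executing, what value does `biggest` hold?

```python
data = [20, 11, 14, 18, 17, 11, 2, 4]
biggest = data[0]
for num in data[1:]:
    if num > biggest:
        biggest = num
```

Let's trace through this code step by step.

Initialize: data = [20, 11, 14, 18, 17, 11, 2, 4]
Initialize: biggest = 20
Entering loop: for num in data[1:]:
After iteration 1: num = 11, biggest = 20
After iteration 2: num = 14, biggest = 20
After iteration 3: num = 18, biggest = 20
After iteration 4: num = 17, biggest = 20
After iteration 5: num = 11, biggest = 20
After iteration 6: num = 2, biggest = 20
After iteration 7: num = 4, biggest = 20
Loop ends.

Final answer: 20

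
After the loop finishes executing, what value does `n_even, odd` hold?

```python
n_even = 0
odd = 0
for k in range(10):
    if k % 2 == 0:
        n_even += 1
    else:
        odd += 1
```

Let's trace through this code step by step.

Initialize: n_even = 0
Initialize: odd = 0
Entering loop: for k in range(10):
After iteration 1: k = 0, n_even = 1, odd = 0
After iteration 2: k = 1, n_even = 1, odd = 1
After iteration 3: k = 2, n_even = 2, odd = 1
After iteration 4: k = 3, n_even = 2, odd = 2
After iteration 5: k = 4, n_even = 3, odd = 2
After iteration 6: k = 5, n_even = 3, odd = 3
After iteration 7: k = 6, n_even = 4, odd = 3
After iteration 8: k = 7, n_even = 4, odd = 4
After iteration 9: k = 8, n_even = 5, odd = 4
After iteration 10: k = 9, n_even = 5, odd = 5
Loop ends.

Final answer: 5, 5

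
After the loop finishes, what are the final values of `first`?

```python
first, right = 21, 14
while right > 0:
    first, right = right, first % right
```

Let's trace through this code step by step.

Initialize: first = 21
Initialize: right = 14
Entering loop: while right > 0:
After iteration 1: first = 14, right = 7
After iteration 2: first = 7, right = 0
Loop ends.

Final answer: 7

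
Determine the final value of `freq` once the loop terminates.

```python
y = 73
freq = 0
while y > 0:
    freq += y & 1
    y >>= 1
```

Let's trace through this code step by step.

Initialize: y = 73
Initialize: freq = 0
Entering loop: while y > 0:
After iteration 1: y = 36, freq = 1
After iteration 2: y = 18, freq = 1
After iteration 3: y = 9, freq = 1
After iteration 4: y = 4, freq = 2
After iteration 5: y = 2, freq = 2
After iteration 6: y = 1, freq = 2
After iteration 7: y = 0, freq = 3
Loop ends.

Final answer: 3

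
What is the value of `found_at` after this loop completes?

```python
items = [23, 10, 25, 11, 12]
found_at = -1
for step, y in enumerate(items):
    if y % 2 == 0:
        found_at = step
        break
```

Let's trace through this code step by step.

Initialize: items = [23, 10, 25, 11, 12]
Initialize: found_at = -1
Entering loop: for step, y in enumerate(items):
After iteration 1: step = 0, y = 23, found_at = -1
After iteration 2: step = 1, y = 10, found_at = 1
Loop ends.

Final answer: 1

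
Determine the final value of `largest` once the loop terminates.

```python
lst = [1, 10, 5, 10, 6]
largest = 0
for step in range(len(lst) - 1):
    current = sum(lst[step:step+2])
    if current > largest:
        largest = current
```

Let's trace through this code step by step.

Initialize: lst = [1, 10, 5, 10, 6]
Initialize: largest = 0
Entering loop: for step in range(len(lst) - 1):
After iteration 1: step = 0, largest = 11, current = 11
After iteration 2: step = 1, largest = 15, current = 15
After iteration 3: step = 2, largest = 15, current = 15
After iteration 4: step = 3, largest = 16, current = 16
Loop ends.

Final answer: 16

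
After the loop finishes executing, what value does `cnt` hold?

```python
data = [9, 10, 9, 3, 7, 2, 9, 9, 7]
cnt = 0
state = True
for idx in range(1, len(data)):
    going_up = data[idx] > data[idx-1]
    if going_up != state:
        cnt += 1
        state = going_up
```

Let's trace through this code step by step.

Initialize: data = [9, 10, 9, 3, 7, 2, 9, 9, 7]
Initialize: cnt = 0
Initialize: state = True
Entering loop: for idx in range(1, len(data)):
After iteration 1: idx = 1, cnt = 0, state = True, going_up = True
After iteration 2: idx = 2, cnt = 1, state = False, going_up = False
After iteration 3: idx = 3, cnt = 1, state = False, going_up = False
After iteration 4: idx = 4, cnt = 2, state = True, going_up = True
After iteration 5: idx = 5, cnt = 3, state = False, going_up = False
After iteration 6: idx = 6, cnt = 4, state = True, going_up = True
After iteration 7: idx = 7, cnt = 5, state = False, going_up = False
After iteration 8: idx = 8, cnt = 5, state = False, going_up = False
Loop ends.

Final answer: 5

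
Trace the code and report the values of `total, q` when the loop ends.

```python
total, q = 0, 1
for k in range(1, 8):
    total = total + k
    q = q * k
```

Let's trace through this code step by step.

Initialize: total = 0
Initialize: q = 1
Entering loop: for k in range(1, 8):
After iteration 1: k = 1, total = 1, q = 1
After iteration 2: k = 2, total = 3, q = 2
After iteration 3: k = 3, total = 6, q = 6
After iteration 4: k = 4, total = 10, q = 24
After iteration 5: k = 5, total = 15, q = 120
After iteration 6: k = 6, total = 21, q = 720
After iteration 7: k = 7, total = 28, q = 5040
Loop ends.

Final answer: 28, 5040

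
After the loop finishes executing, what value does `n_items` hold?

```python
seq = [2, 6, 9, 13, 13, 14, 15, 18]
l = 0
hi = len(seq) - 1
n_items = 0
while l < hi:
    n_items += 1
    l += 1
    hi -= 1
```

Let's trace through this code step by step.

Initialize: seq = [2, 6, 9, 13, 13, 14, 15, 18]
Initialize: l = 0
Initialize: hi = 7
Initialize: n_items = 0
Entering loop: while l < hi:
After iteration 1: l = 1, hi = 6, n_items = 1
After iteration 2: l = 2, hi = 5, n_items = 2
After iteration 3: l = 3, hi = 4, n_items = 3
After iteration 4: l = 4, hi = 3, n_items = 4
Loop ends.

Final answer: 4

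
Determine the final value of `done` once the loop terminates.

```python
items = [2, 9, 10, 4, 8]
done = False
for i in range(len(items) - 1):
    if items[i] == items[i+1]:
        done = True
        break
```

Let's trace through this code step by step.

Initialize: items = [2, 9, 10, 4, 8]
Initialize: done = False
Entering loop: for i in range(len(items) - 1):
After iteration 1: i = 0, done = False
After iteration 2: i = 1, done = False
After iteration 3: i = 2, done = False
After iteration 4: i = 3, done = False
Loop ends.

Final answer: False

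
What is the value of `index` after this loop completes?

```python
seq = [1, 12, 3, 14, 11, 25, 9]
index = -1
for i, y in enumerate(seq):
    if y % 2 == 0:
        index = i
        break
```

Let's trace through this code step by step.

Initialize: seq = [1, 12, 3, 14, 11, 25, 9]
Initialize: index = -1
Entering loop: for i, y in enumerate(seq):
After iteration 1: i = 0, y = 1, index = -1
After iteration 2: i = 1, y = 12, index = 1
Loop ends.

Final answer: 1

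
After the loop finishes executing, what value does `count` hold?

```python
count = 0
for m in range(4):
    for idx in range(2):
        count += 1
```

Let's trace through this code step by step.

Initialize: count = 0
Entering loop: for m in range(4):
After iteration 1: m = 0, count = 2
After iteration 2: m = 1, count = 4
After iteration 3: m = 2, count = 6
After iteration 4: m = 3, count = 8
Loop ends.

Final answer: 8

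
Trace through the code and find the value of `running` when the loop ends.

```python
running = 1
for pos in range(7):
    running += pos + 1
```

Let's trace through this code step by step.

Initialize: running = 1
Entering loop: for pos in range(7):
After iteration 1: pos = 0, running = 2
After iteration 2: pos = 1, running = 4
After iteration 3: pos = 2, running = 7
After iteration 4: pos = 3, running = 11
After iteration 5: pos = 4, running = 16
After iteration 6: pos = 5, running = 22
After iteration 7: pos = 6, running = 29
Loop ends.

Final answer: 29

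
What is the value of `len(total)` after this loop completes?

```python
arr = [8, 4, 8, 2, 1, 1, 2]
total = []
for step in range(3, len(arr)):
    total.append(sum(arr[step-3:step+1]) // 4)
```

Let's trace through this code step by step.

Initialize: arr = [8, 4, 8, 2, 1, 1, 2]
Initialize: total = []
Entering loop: for step in range(3, len(arr)):
After iteration 1: step = 3, total = [5]
After iteration 2: step = 4, total = [5, 3]
After iteration 3: step = 5, total = [5, 3, 3]
After iteration 4: step = 6, total = [5, 3, 3, 1]
Loop ends.
len(total) = 4

Final answer: 4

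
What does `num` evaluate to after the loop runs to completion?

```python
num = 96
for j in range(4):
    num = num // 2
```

Let's trace through this code step by step.

Initialize: num = 96
Entering loop: for j in range(4):
After iteration 1: j = 0, num = 48
After iteration 2: j = 1, num = 24
After iteration 3: j = 2, num = 12
After iteration 4: j = 3, num = 6
Loop ends.

Final answer: 6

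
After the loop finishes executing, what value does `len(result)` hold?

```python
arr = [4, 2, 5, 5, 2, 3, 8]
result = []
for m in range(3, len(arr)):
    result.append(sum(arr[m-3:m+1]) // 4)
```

Let's trace through this code step by step.

Initialize: arr = [4, 2, 5, 5, 2, 3, 8]
Initialize: result = []
Entering loop: for m in range(3, len(arr)):
After iteration 1: m = 3, result = [4]
After iteration 2: m = 4, result = [4, 3]
After iteration 3: m = 5, result = [4, 3, 3]
After iteration 4: m = 6, result = [4, 3, 3, 4]
Loop ends.
len(result) = 4

Final answer: 4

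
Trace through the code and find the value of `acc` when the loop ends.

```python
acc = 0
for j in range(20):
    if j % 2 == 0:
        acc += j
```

Let's trace through this code step by step.

Initialize: acc = 0
Entering loop: for j in range(20):
After iteration 1: j = 0, acc = 0
After iteration 2: j = 1, acc = 0
After iteration 3: j = 2, acc = 2
After iteration 4: j = 3, acc = 2
After iteration 5: j = 4, acc = 6
After iteration 6: j = 5, acc = 6
After iteration 7: j = 6, acc = 12
After iteration 8: j = 7, acc = 12
After iteration 9: j = 8, acc = 20
After iteration 10: j = 9, acc = 20
After iteration 11: j = 10, acc = 30
After iteration 12: j = 11, acc = 30
After iteration 13: j = 12, acc = 42
After iteration 14: j = 13, acc = 42
After iteration 15: j = 14, acc = 56
After iteration 16: j = 15, acc = 56
After iteration 17: j = 16, acc = 72
After iteration 18: j = 17, acc = 72
After iteration 19: j = 18, acc = 90
After iteration 20: j = 19, acc = 90
Loop ends.

Final answer: 90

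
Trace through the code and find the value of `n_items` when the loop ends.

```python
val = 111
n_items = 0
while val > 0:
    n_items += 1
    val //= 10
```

Let's trace through this code step by step.

Initialize: val = 111
Initialize: n_items = 0
Entering loop: while val > 0:
After iteration 1: val = 11, n_items = 1
After iteration 2: val = 1, n_items = 2
After iteration 3: val = 0, n_items = 3
Loop ends.

Final answer: 3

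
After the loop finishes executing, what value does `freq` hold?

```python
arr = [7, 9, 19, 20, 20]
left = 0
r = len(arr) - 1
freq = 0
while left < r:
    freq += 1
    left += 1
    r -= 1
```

Let's trace through this code step by step.

Initialize: arr = [7, 9, 19, 20, 20]
Initialize: left = 0
Initialize: r = 4
Initialize: freq = 0
Entering loop: while left < r:
After iteration 1: left = 1, r = 3, freq = 1
After iteration 2: left = 2, r = 2, freq = 2
Loop ends.

Final answer: 2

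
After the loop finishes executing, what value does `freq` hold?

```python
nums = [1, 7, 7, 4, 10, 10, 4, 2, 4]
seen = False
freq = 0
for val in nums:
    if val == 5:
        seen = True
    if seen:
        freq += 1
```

Let's trace through this code step by step.

Initialize: nums = [1, 7, 7, 4, 10, 10, 4, 2, 4]
Initialize: seen = False
Initialize: freq = 0
Entering loop: for val in nums:
After iteration 1: val = 1, freq = 0
After iteration 2: val = 7, freq = 0
After iteration 3: val = 7, freq = 0
After iteration 4: val = 4, freq = 0
After iteration 5: val = 10, freq = 0
After iteration 6: val = 10, freq = 0
After iteration 7: val = 4, freq = 0
After iteration 8: val = 2, freq = 0
After iteration 9: val = 4, freq = 0
Loop ends.

Final answer: 0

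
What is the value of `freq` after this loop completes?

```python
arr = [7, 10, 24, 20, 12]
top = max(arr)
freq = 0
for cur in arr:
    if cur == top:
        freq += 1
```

Let's trace through this code step by step.

Initialize: arr = [7, 10, 24, 20, 12]
Initialize: top = 24
Initialize: freq = 0
Entering loop: for cur in arr:
After iteration 1: cur = 7, freq = 0
After iteration 2: cur = 10, freq = 0
After iteration 3: cur = 24, freq = 1
After iteration 4: cur = 20, freq = 1
After iteration 5: cur = 12, freq = 1
Loop ends.

Final answer: 1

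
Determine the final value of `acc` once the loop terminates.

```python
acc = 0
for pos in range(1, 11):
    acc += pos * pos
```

Let's trace through this code step by step.

Initialize: acc = 0
Entering loop: for pos in range(1, 11):
After iteration 1: pos = 1, acc = 1
After iteration 2: pos = 2, acc = 5
After iteration 3: pos = 3, acc = 14
After iteration 4: pos = 4, acc = 30
After iteration 5: pos = 5, acc = 55
After iteration 6: pos = 6, acc = 91
After iteration 7: pos = 7, acc = 140
After iteration 8: pos = 8, acc = 204
After iteration 9: pos = 9, acc = 285
After iteration 10: pos = 10, acc = 385
Loop ends.

Final answer: 385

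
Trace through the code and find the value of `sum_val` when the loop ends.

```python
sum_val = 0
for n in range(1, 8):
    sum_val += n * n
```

Let's trace through this code step by step.

Initialize: sum_val = 0
Entering loop: for n in range(1, 8):
After iteration 1: n = 1, sum_val = 1
After iteration 2: n = 2, sum_val = 5
After iteration 3: n = 3, sum_val = 14
After iteration 4: n = 4, sum_val = 30
After iteration 5: n = 5, sum_val = 55
After iteration 6: n = 6, sum_val = 91
After iteration 7: n = 7, sum_val = 140
Loop ends.

Final answer: 140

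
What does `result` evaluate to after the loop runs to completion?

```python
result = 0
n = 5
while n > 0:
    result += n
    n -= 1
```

Let's trace through this code step by step.

Initialize: result = 0
Initialize: n = 5
Entering loop: while n > 0:
After iteration 1: result = 5, n = 4
After iteration 2: result = 9, n = 3
After iteration 3: result = 12, n = 2
After iteration 4: result = 14, n = 1
After iteration 5: result = 15, n = 0
Loop ends.

Final answer: 15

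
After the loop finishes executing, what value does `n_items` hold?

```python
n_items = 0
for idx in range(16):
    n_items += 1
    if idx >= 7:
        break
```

Let's trace through this code step by step.

Initialize: n_items = 0
Entering loop: for idx in range(16):
After iteration 1: idx = 0, n_items = 1
After iteration 2: idx = 1, n_items = 2
After iteration 3: idx = 2, n_items = 3
After iteration 4: idx = 3, n_items = 4
After iteration 5: idx = 4, n_items = 5
After iteration 6: idx = 5, n_items = 6
After iteration 7: idx = 6, n_items = 7
After iteration 8: idx = 7, n_items = 8
Loop ends.

Final answer: 8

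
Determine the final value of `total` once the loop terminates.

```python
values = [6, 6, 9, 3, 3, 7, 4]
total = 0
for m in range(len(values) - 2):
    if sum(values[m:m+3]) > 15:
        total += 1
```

Let's trace through this code step by step.

Initialize: values = [6, 6, 9, 3, 3, 7, 4]
Initialize: total = 0
Entering loop: for m in range(len(values) - 2):
After iteration 1: m = 0, total = 1
After iteration 2: m = 1, total = 2
After iteration 3: m = 2, total = 2
After iteration 4: m = 3, total = 2
After iteration 5: m = 4, total = 2
Loop ends.

Final answer: 2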